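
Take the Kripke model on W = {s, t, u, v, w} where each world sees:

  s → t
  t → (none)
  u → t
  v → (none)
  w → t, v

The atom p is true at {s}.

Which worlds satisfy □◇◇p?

{t, v}

s: successors {t}; ◇◇p there: t:F. ✗
t: no successors, so □◇◇p holds vacuously. ✓
u: successors {t}; ◇◇p there: t:F. ✗
v: no successors, so □◇◇p holds vacuously. ✓
w: successors {t, v}; ◇◇p there: t:F, v:F. ✗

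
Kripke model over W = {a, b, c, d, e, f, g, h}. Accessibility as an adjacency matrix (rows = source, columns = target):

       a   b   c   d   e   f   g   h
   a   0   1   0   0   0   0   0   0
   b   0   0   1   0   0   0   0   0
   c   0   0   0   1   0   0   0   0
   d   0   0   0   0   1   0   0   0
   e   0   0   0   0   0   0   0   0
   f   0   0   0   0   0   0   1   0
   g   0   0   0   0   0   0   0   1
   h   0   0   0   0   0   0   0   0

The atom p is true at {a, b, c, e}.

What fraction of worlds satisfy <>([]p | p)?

a: successors {b}; []p | p there: b:T. ✓
b: successors {c}; []p | p there: c:T. ✓
c: successors {d}; []p | p there: d:T. ✓
d: successors {e}; []p | p there: e:T. ✓
e: no successors, so <>([]p | p) fails. ✗
f: successors {g}; []p | p there: g:F. ✗
g: successors {h}; []p | p there: h:T. ✓
h: no successors, so <>([]p | p) fails. ✗
That's 5 of 8 worlds, so 5/8.

5/8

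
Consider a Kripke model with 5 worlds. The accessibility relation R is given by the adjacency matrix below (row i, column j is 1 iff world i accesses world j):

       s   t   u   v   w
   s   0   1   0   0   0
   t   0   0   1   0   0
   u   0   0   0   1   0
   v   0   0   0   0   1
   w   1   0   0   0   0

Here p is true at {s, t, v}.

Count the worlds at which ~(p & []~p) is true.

3

s: p & []~p is F. ✓
t: p & []~p is T. ✗
u: p & []~p is F. ✓
v: p & []~p is T. ✗
w: p & []~p is F. ✓
Satisfying worlds: {s, u, w}.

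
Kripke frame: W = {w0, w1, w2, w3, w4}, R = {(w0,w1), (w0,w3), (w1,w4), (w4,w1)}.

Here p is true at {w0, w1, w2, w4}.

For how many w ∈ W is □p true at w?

4

w0: successors {w1, w3}; p there: w1:T, w3:F. ✗
w1: successors {w4}; p there: w4:T. ✓
w2: no successors, so □p holds vacuously. ✓
w3: no successors, so □p holds vacuously. ✓
w4: successors {w1}; p there: w1:T. ✓
Satisfying worlds: {w1, w2, w3, w4}.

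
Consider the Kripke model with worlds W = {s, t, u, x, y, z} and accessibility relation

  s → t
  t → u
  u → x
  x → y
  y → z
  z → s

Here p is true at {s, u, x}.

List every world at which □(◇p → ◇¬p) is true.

{u, x, z}

s: successors {t}; ◇p → ◇¬p there: t:F. ✗
t: successors {u}; ◇p → ◇¬p there: u:F. ✗
u: successors {x}; ◇p → ◇¬p there: x:T. ✓
x: successors {y}; ◇p → ◇¬p there: y:T. ✓
y: successors {z}; ◇p → ◇¬p there: z:F. ✗
z: successors {s}; ◇p → ◇¬p there: s:T. ✓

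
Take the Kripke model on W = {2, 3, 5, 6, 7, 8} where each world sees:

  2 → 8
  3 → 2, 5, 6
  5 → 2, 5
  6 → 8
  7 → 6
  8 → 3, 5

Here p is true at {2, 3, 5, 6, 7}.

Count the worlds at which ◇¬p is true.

2: successors {8}; ¬p there: 8:T. ✓
3: successors {2, 5, 6}; ¬p there: 2:F, 5:F, 6:F. ✗
5: successors {2, 5}; ¬p there: 2:F, 5:F. ✗
6: successors {8}; ¬p there: 8:T. ✓
7: successors {6}; ¬p there: 6:F. ✗
8: successors {3, 5}; ¬p there: 3:F, 5:F. ✗
Satisfying worlds: {2, 6}.

2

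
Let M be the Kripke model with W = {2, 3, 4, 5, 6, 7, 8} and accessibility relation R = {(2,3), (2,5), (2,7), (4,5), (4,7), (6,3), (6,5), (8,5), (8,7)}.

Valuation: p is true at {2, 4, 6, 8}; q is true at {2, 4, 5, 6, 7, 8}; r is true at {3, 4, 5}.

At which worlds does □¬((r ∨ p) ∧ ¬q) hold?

{3, 4, 5, 7, 8}

2: successors {3, 5, 7}; ¬((r ∨ p) ∧ ¬q) there: 3:F, 5:T, 7:T. ✗
3: no successors, so □¬((r ∨ p) ∧ ¬q) holds vacuously. ✓
4: successors {5, 7}; ¬((r ∨ p) ∧ ¬q) there: 5:T, 7:T. ✓
5: no successors, so □¬((r ∨ p) ∧ ¬q) holds vacuously. ✓
6: successors {3, 5}; ¬((r ∨ p) ∧ ¬q) there: 3:F, 5:T. ✗
7: no successors, so □¬((r ∨ p) ∧ ¬q) holds vacuously. ✓
8: successors {5, 7}; ¬((r ∨ p) ∧ ¬q) there: 5:T, 7:T. ✓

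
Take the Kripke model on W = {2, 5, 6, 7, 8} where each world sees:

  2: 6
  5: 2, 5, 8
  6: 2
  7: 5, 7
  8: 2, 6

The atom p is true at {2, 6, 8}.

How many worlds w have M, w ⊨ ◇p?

2: successors {6}; p there: 6:T. ✓
5: successors {2, 5, 8}; p there: 2:T, 5:F, 8:T. ✓
6: successors {2}; p there: 2:T. ✓
7: successors {5, 7}; p there: 5:F, 7:F. ✗
8: successors {2, 6}; p there: 2:T, 6:T. ✓
Satisfying worlds: {2, 5, 6, 8}.

4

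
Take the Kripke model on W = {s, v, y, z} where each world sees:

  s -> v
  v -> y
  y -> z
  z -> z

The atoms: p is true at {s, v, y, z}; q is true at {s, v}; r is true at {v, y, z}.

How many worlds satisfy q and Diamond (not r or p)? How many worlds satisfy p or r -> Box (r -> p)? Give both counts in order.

For q and Diamond (not r or p):
s: q is T, Diamond (not r or p) is T. ✓
v: q is T, Diamond (not r or p) is T. ✓
y: q is F, Diamond (not r or p) is T. ✗
z: q is F, Diamond (not r or p) is T. ✗
— 2 worlds.
For p or r -> Box (r -> p):
s: p or r is T, Box (r -> p) is T. ✓
v: p or r is T, Box (r -> p) is T. ✓
y: p or r is T, Box (r -> p) is T. ✓
z: p or r is T, Box (r -> p) is T. ✓
— 4 worlds.

2 and 4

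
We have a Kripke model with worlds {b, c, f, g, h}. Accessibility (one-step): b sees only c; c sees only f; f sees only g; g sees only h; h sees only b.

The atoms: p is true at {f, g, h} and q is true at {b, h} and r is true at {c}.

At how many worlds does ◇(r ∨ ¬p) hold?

2

b: successors {c}; r ∨ ¬p there: c:T. ✓
c: successors {f}; r ∨ ¬p there: f:F. ✗
f: successors {g}; r ∨ ¬p there: g:F. ✗
g: successors {h}; r ∨ ¬p there: h:F. ✗
h: successors {b}; r ∨ ¬p there: b:T. ✓
Satisfying worlds: {b, h}.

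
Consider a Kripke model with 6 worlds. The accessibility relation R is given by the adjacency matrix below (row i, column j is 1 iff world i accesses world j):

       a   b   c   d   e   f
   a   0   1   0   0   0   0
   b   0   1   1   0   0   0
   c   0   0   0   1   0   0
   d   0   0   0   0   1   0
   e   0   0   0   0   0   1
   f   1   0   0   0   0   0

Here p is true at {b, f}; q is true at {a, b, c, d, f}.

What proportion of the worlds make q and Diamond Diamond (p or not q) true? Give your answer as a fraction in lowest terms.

a: q is T, Diamond Diamond (p or not q) is T. ✓
b: q is T, Diamond Diamond (p or not q) is T. ✓
c: q is T, Diamond Diamond (p or not q) is T. ✓
d: q is T, Diamond Diamond (p or not q) is T. ✓
e: q is F, Diamond Diamond (p or not q) is F. ✗
f: q is T, Diamond Diamond (p or not q) is T. ✓
That's 5 of 6 worlds, so 5/6.

5/6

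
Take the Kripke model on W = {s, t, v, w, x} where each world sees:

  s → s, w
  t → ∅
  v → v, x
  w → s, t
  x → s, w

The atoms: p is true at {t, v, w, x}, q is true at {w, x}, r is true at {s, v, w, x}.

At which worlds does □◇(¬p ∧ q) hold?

{t}

s: successors {s, w}; ◇(¬p ∧ q) there: s:F, w:F. ✗
t: no successors, so □◇(¬p ∧ q) holds vacuously. ✓
v: successors {v, x}; ◇(¬p ∧ q) there: v:F, x:F. ✗
w: successors {s, t}; ◇(¬p ∧ q) there: s:F, t:F. ✗
x: successors {s, w}; ◇(¬p ∧ q) there: s:F, w:F. ✗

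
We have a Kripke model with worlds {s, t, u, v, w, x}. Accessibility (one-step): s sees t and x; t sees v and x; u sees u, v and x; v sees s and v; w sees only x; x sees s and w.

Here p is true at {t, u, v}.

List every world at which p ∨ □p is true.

s: p is F, □p is F. ✗
t: p is T, □p is F. ✓
u: p is T, □p is F. ✓
v: p is T, □p is F. ✓
w: p is F, □p is F. ✗
x: p is F, □p is F. ✗

{t, u, v}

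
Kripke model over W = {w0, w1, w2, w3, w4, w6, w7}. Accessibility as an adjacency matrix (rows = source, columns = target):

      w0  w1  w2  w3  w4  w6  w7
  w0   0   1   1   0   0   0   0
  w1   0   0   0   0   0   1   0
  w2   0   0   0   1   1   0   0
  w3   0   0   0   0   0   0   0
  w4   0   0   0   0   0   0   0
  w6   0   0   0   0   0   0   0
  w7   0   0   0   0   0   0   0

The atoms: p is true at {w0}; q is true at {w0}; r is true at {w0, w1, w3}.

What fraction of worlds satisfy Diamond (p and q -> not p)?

w0: successors {w1, w2}; p and q -> not p there: w1:T, w2:T. ✓
w1: successors {w6}; p and q -> not p there: w6:T. ✓
w2: successors {w3, w4}; p and q -> not p there: w3:T, w4:T. ✓
w3: no successors, so Diamond (p and q -> not p) fails. ✗
w4: no successors, so Diamond (p and q -> not p) fails. ✗
w6: no successors, so Diamond (p and q -> not p) fails. ✗
w7: no successors, so Diamond (p and q -> not p) fails. ✗
That's 3 of 7 worlds, so 3/7.

3/7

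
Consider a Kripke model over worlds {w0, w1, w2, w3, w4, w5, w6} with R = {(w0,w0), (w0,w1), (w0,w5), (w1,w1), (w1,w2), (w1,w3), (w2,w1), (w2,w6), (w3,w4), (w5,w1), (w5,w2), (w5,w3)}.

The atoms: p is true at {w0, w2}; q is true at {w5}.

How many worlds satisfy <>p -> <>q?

w0: <>p is T, <>q is T. ✓
w1: <>p is T, <>q is F. ✗
w2: <>p is F, <>q is F. ✓
w3: <>p is F, <>q is F. ✓
w4: <>p is F, <>q is F. ✓
w5: <>p is T, <>q is F. ✗
w6: <>p is F, <>q is F. ✓
Satisfying worlds: {w0, w2, w3, w4, w6}.

5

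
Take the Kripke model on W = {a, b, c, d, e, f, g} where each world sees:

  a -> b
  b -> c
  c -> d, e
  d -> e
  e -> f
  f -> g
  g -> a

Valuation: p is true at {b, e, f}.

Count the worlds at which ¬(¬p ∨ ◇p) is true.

2

a: ¬p ∨ ◇p is T. ✗
b: ¬p ∨ ◇p is F. ✓
c: ¬p ∨ ◇p is T. ✗
d: ¬p ∨ ◇p is T. ✗
e: ¬p ∨ ◇p is T. ✗
f: ¬p ∨ ◇p is F. ✓
g: ¬p ∨ ◇p is T. ✗
Satisfying worlds: {b, f}.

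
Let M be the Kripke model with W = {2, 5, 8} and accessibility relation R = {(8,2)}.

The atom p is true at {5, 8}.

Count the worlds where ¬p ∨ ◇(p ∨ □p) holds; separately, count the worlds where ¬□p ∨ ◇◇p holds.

For ¬p ∨ ◇(p ∨ □p):
2: ¬p is T, ◇(p ∨ □p) is F. ✓
5: ¬p is F, ◇(p ∨ □p) is F. ✗
8: ¬p is F, ◇(p ∨ □p) is T. ✓
— 2 worlds.
For ¬□p ∨ ◇◇p:
2: ¬□p is F, ◇◇p is F. ✗
5: ¬□p is F, ◇◇p is F. ✗
8: ¬□p is T, ◇◇p is F. ✓
— 1 world.

2 and 1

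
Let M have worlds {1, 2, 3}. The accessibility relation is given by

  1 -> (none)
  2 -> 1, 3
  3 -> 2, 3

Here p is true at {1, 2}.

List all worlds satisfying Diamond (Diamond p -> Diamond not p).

1: no successors, so Diamond (Diamond p -> Diamond not p) fails. ✗
2: successors {1, 3}; Diamond p -> Diamond not p there: 1:T, 3:T. ✓
3: successors {2, 3}; Diamond p -> Diamond not p there: 2:T, 3:T. ✓

{2, 3}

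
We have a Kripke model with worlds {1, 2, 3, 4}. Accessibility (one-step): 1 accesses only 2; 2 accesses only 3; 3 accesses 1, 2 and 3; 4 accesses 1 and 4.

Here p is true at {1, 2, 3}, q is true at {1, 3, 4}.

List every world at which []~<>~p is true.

{1, 2, 3}

1: successors {2}; ~<>~p there: 2:T. ✓
2: successors {3}; ~<>~p there: 3:T. ✓
3: successors {1, 2, 3}; ~<>~p there: 1:T, 2:T, 3:T. ✓
4: successors {1, 4}; ~<>~p there: 1:T, 4:F. ✗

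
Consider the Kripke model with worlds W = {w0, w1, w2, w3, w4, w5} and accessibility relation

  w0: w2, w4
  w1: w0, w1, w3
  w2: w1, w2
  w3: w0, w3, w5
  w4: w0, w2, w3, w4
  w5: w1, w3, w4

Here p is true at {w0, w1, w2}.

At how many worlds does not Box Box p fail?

w0: Box Box p is F. ✓
w1: Box Box p is F. ✓
w2: Box Box p is F. ✓
w3: Box Box p is F. ✓
w4: Box Box p is F. ✓
w5: Box Box p is F. ✓
Satisfying worlds: {w0, w1, w2, w3, w4, w5}.
So not Box Box p fails at the other 0 worlds.

0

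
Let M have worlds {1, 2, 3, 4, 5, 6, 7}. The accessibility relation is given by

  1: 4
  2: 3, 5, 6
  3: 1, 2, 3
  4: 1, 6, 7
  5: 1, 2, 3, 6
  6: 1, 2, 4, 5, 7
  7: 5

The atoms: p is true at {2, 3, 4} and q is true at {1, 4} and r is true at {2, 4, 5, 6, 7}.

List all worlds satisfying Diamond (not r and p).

{2, 3, 5}

1: successors {4}; not r and p there: 4:F. ✗
2: successors {3, 5, 6}; not r and p there: 3:T, 5:F, 6:F. ✓
3: successors {1, 2, 3}; not r and p there: 1:F, 2:F, 3:T. ✓
4: successors {1, 6, 7}; not r and p there: 1:F, 6:F, 7:F. ✗
5: successors {1, 2, 3, 6}; not r and p there: 1:F, 2:F, 3:T, 6:F. ✓
6: successors {1, 2, 4, 5, 7}; not r and p there: 1:F, 2:F, 4:F, 5:F, 7:F. ✗
7: successors {5}; not r and p there: 5:F. ✗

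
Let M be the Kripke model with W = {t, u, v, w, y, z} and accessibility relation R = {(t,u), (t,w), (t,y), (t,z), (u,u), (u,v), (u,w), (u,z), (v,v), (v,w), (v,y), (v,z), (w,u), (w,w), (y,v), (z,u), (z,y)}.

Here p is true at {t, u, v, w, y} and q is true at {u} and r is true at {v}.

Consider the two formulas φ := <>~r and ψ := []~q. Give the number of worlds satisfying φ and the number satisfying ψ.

For <>~r:
t: successors {u, w, y, z}; ~r there: u:T, w:T, y:T, z:T. ✓
u: successors {u, v, w, z}; ~r there: u:T, v:F, w:T, z:T. ✓
v: successors {v, w, y, z}; ~r there: v:F, w:T, y:T, z:T. ✓
w: successors {u, w}; ~r there: u:T, w:T. ✓
y: successors {v}; ~r there: v:F. ✗
z: successors {u, y}; ~r there: u:T, y:T. ✓
— 5 worlds.
For []~q:
t: successors {u, w, y, z}; ~q there: u:F, w:T, y:T, z:T. ✗
u: successors {u, v, w, z}; ~q there: u:F, v:T, w:T, z:T. ✗
v: successors {v, w, y, z}; ~q there: v:T, w:T, y:T, z:T. ✓
w: successors {u, w}; ~q there: u:F, w:T. ✗
y: successors {v}; ~q there: v:T. ✓
z: successors {u, y}; ~q there: u:F, y:T. ✗
— 2 worlds.

5 and 2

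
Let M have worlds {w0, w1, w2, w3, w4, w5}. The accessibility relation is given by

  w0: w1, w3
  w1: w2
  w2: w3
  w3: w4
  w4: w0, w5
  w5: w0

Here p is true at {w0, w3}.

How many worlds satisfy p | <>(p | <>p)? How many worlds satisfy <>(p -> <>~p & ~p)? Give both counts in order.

6 and 4

For p | <>(p | <>p):
w0: p is T, <>(p | <>p) is T. ✓
w1: p is F, <>(p | <>p) is T. ✓
w2: p is F, <>(p | <>p) is T. ✓
w3: p is T, <>(p | <>p) is T. ✓
w4: p is F, <>(p | <>p) is T. ✓
w5: p is F, <>(p | <>p) is T. ✓
— 6 worlds.
For <>(p -> <>~p & ~p):
w0: successors {w1, w3}; p -> <>~p & ~p there: w1:T, w3:F. ✓
w1: successors {w2}; p -> <>~p & ~p there: w2:T. ✓
w2: successors {w3}; p -> <>~p & ~p there: w3:F. ✗
w3: successors {w4}; p -> <>~p & ~p there: w4:T. ✓
w4: successors {w0, w5}; p -> <>~p & ~p there: w0:F, w5:T. ✓
w5: successors {w0}; p -> <>~p & ~p there: w0:F. ✗
— 4 worlds.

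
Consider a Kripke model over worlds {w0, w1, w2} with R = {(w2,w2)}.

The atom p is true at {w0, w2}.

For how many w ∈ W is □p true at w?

3

w0: no successors, so □p holds vacuously. ✓
w1: no successors, so □p holds vacuously. ✓
w2: successors {w2}; p there: w2:T. ✓
Satisfying worlds: {w0, w1, w2}.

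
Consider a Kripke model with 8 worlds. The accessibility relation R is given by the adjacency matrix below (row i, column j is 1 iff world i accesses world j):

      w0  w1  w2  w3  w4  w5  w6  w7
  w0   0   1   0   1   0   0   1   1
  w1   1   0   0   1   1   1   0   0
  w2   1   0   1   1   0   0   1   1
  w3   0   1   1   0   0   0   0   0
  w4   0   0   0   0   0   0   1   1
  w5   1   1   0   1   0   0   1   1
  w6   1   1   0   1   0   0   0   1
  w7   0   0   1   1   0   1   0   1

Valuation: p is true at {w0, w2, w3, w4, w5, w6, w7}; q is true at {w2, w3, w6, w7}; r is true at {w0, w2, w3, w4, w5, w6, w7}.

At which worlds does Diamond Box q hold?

{w1}

w0: successors {w1, w3, w6, w7}; Box q there: w1:F, w3:F, w6:F, w7:F. ✗
w1: successors {w0, w3, w4, w5}; Box q there: w0:F, w3:F, w4:T, w5:F. ✓
w2: successors {w0, w2, w3, w6, w7}; Box q there: w0:F, w2:F, w3:F, w6:F, w7:F. ✗
w3: successors {w1, w2}; Box q there: w1:F, w2:F. ✗
w4: successors {w6, w7}; Box q there: w6:F, w7:F. ✗
w5: successors {w0, w1, w3, w6, w7}; Box q there: w0:F, w1:F, w3:F, w6:F, w7:F. ✗
w6: successors {w0, w1, w3, w7}; Box q there: w0:F, w1:F, w3:F, w7:F. ✗
w7: successors {w2, w3, w5, w7}; Box q there: w2:F, w3:F, w5:F, w7:F. ✗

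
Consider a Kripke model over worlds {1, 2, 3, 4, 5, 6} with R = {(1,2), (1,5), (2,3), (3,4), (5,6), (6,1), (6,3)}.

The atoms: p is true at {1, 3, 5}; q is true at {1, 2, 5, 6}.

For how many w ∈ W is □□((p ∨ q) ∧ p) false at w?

1: successors {2, 5}; □((p ∨ q) ∧ p) there: 2:T, 5:F. ✗
2: successors {3}; □((p ∨ q) ∧ p) there: 3:F. ✗
3: successors {4}; □((p ∨ q) ∧ p) there: 4:T. ✓
4: no successors, so □□((p ∨ q) ∧ p) holds vacuously. ✓
5: successors {6}; □((p ∨ q) ∧ p) there: 6:T. ✓
6: successors {1, 3}; □((p ∨ q) ∧ p) there: 1:F, 3:F. ✗
Satisfying worlds: {3, 4, 5}.
So □□((p ∨ q) ∧ p) fails at the other 3 worlds.

3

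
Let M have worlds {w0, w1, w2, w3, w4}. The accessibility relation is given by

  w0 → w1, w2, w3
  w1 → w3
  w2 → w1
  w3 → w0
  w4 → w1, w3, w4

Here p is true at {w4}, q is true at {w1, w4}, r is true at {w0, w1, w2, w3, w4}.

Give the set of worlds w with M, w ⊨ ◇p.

w0: successors {w1, w2, w3}; p there: w1:F, w2:F, w3:F. ✗
w1: successors {w3}; p there: w3:F. ✗
w2: successors {w1}; p there: w1:F. ✗
w3: successors {w0}; p there: w0:F. ✗
w4: successors {w1, w3, w4}; p there: w1:F, w3:F, w4:T. ✓

{w4}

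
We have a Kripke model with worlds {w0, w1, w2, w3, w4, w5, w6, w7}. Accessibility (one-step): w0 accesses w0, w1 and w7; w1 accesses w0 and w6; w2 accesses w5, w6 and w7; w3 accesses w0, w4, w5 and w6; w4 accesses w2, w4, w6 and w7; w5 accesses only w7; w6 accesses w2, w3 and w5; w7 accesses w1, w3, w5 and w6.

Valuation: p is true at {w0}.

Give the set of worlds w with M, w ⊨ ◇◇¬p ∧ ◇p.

{w0, w1, w3}

w0: ◇◇¬p is T, ◇p is T. ✓
w1: ◇◇¬p is T, ◇p is T. ✓
w2: ◇◇¬p is T, ◇p is F. ✗
w3: ◇◇¬p is T, ◇p is T. ✓
w4: ◇◇¬p is T, ◇p is F. ✗
w5: ◇◇¬p is T, ◇p is F. ✗
w6: ◇◇¬p is T, ◇p is F. ✗
w7: ◇◇¬p is T, ◇p is F. ✗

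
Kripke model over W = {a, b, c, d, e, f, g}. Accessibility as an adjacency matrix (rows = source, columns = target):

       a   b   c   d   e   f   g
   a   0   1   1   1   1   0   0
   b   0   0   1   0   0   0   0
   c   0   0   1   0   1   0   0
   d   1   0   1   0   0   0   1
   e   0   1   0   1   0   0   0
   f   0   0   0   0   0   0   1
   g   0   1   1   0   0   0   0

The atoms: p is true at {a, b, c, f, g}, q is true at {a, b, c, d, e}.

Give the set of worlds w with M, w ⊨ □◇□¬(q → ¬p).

a: successors {b, c, d, e}; ◇□¬(q → ¬p) there: b:F, c:F, d:T, e:T. ✗
b: successors {c}; ◇□¬(q → ¬p) there: c:F. ✗
c: successors {c, e}; ◇□¬(q → ¬p) there: c:F, e:T. ✗
d: successors {a, c, g}; ◇□¬(q → ¬p) there: a:T, c:F, g:T. ✗
e: successors {b, d}; ◇□¬(q → ¬p) there: b:F, d:T. ✗
f: successors {g}; ◇□¬(q → ¬p) there: g:T. ✓
g: successors {b, c}; ◇□¬(q → ¬p) there: b:F, c:F. ✗

{f}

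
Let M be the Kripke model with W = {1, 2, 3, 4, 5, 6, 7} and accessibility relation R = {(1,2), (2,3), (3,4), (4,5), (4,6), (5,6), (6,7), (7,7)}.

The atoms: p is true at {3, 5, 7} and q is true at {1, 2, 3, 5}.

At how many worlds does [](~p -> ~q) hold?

6

1: successors {2}; ~p -> ~q there: 2:F. ✗
2: successors {3}; ~p -> ~q there: 3:T. ✓
3: successors {4}; ~p -> ~q there: 4:T. ✓
4: successors {5, 6}; ~p -> ~q there: 5:T, 6:T. ✓
5: successors {6}; ~p -> ~q there: 6:T. ✓
6: successors {7}; ~p -> ~q there: 7:T. ✓
7: successors {7}; ~p -> ~q there: 7:T. ✓
Satisfying worlds: {2, 3, 4, 5, 6, 7}.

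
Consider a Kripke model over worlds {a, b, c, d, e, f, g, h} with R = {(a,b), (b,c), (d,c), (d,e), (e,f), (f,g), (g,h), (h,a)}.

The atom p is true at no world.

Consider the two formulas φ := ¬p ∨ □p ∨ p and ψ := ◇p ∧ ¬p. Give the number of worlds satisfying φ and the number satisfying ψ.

8 and 0

For ¬p ∨ □p ∨ p:
a: ¬p ∨ □p is T, p is F. ✓
b: ¬p ∨ □p is T, p is F. ✓
c: ¬p ∨ □p is T, p is F. ✓
d: ¬p ∨ □p is T, p is F. ✓
e: ¬p ∨ □p is T, p is F. ✓
f: ¬p ∨ □p is T, p is F. ✓
g: ¬p ∨ □p is T, p is F. ✓
h: ¬p ∨ □p is T, p is F. ✓
— 8 worlds.
For ◇p ∧ ¬p:
a: ◇p is F, ¬p is T. ✗
b: ◇p is F, ¬p is T. ✗
c: ◇p is F, ¬p is T. ✗
d: ◇p is F, ¬p is T. ✗
e: ◇p is F, ¬p is T. ✗
f: ◇p is F, ¬p is T. ✗
g: ◇p is F, ¬p is T. ✗
h: ◇p is F, ¬p is T. ✗
— 0 worlds.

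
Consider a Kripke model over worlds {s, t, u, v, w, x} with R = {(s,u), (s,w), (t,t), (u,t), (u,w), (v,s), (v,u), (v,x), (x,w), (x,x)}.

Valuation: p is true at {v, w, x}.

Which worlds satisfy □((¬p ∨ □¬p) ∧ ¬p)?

s: successors {u, w}; (¬p ∨ □¬p) ∧ ¬p there: u:T, w:F. ✗
t: successors {t}; (¬p ∨ □¬p) ∧ ¬p there: t:T. ✓
u: successors {t, w}; (¬p ∨ □¬p) ∧ ¬p there: t:T, w:F. ✗
v: successors {s, u, x}; (¬p ∨ □¬p) ∧ ¬p there: s:T, u:T, x:F. ✗
w: no successors, so □((¬p ∨ □¬p) ∧ ¬p) holds vacuously. ✓
x: successors {w, x}; (¬p ∨ □¬p) ∧ ¬p there: w:F, x:F. ✗

{t, w}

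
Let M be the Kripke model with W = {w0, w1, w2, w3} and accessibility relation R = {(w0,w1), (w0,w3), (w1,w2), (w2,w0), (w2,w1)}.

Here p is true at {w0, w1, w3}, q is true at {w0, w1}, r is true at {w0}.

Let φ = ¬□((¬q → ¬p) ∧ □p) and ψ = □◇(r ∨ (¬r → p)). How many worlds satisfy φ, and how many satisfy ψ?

2 and 2

For ¬□((¬q → ¬p) ∧ □p):
w0: □((¬q → ¬p) ∧ □p) is F. ✓
w1: □((¬q → ¬p) ∧ □p) is T. ✗
w2: □((¬q → ¬p) ∧ □p) is F. ✓
w3: □((¬q → ¬p) ∧ □p) is T. ✗
— 2 worlds.
For □◇(r ∨ (¬r → p)):
w0: successors {w1, w3}; ◇(r ∨ (¬r → p)) there: w1:F, w3:F. ✗
w1: successors {w2}; ◇(r ∨ (¬r → p)) there: w2:T. ✓
w2: successors {w0, w1}; ◇(r ∨ (¬r → p)) there: w0:T, w1:F. ✗
w3: no successors, so □◇(r ∨ (¬r → p)) holds vacuously. ✓
— 2 worlds.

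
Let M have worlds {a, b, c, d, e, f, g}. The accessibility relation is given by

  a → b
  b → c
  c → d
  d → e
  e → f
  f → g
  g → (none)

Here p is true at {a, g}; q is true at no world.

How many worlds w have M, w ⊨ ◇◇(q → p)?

5

a: successors {b}; ◇(q → p) there: b:T. ✓
b: successors {c}; ◇(q → p) there: c:T. ✓
c: successors {d}; ◇(q → p) there: d:T. ✓
d: successors {e}; ◇(q → p) there: e:T. ✓
e: successors {f}; ◇(q → p) there: f:T. ✓
f: successors {g}; ◇(q → p) there: g:F. ✗
g: no successors, so ◇◇(q → p) fails. ✗
Satisfying worlds: {a, b, c, d, e}.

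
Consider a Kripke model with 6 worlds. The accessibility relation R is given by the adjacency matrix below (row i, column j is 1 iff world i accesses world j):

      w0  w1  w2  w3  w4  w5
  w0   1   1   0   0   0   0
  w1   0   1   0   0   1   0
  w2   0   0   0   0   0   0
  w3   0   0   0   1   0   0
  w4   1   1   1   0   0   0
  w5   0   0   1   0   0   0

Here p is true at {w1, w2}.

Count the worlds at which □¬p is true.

w0: successors {w0, w1}; ¬p there: w0:T, w1:F. ✗
w1: successors {w1, w4}; ¬p there: w1:F, w4:T. ✗
w2: no successors, so □¬p holds vacuously. ✓
w3: successors {w3}; ¬p there: w3:T. ✓
w4: successors {w0, w1, w2}; ¬p there: w0:T, w1:F, w2:F. ✗
w5: successors {w2}; ¬p there: w2:F. ✗
Satisfying worlds: {w2, w3}.

2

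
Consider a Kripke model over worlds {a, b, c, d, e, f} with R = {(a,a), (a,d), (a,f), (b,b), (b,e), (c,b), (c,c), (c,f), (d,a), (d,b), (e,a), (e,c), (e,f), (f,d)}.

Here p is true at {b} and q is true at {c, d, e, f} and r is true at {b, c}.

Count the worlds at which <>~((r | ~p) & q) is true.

a: successors {a, d, f}; ~((r | ~p) & q) there: a:T, d:F, f:F. ✓
b: successors {b, e}; ~((r | ~p) & q) there: b:T, e:F. ✓
c: successors {b, c, f}; ~((r | ~p) & q) there: b:T, c:F, f:F. ✓
d: successors {a, b}; ~((r | ~p) & q) there: a:T, b:T. ✓
e: successors {a, c, f}; ~((r | ~p) & q) there: a:T, c:F, f:F. ✓
f: successors {d}; ~((r | ~p) & q) there: d:F. ✗
Satisfying worlds: {a, b, c, d, e}.

5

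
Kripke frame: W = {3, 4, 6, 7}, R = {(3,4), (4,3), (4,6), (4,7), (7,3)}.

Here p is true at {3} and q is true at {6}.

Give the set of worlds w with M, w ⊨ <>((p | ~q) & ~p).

{3, 4}

3: successors {4}; (p | ~q) & ~p there: 4:T. ✓
4: successors {3, 6, 7}; (p | ~q) & ~p there: 3:F, 6:F, 7:T. ✓
6: no successors, so <>((p | ~q) & ~p) fails. ✗
7: successors {3}; (p | ~q) & ~p there: 3:F. ✗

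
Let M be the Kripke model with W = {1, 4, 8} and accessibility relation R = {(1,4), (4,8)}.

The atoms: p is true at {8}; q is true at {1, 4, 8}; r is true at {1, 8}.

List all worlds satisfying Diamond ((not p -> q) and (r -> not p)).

1: successors {4}; (not p -> q) and (r -> not p) there: 4:T. ✓
4: successors {8}; (not p -> q) and (r -> not p) there: 8:F. ✗
8: no successors, so Diamond ((not p -> q) and (r -> not p)) fails. ✗

{1}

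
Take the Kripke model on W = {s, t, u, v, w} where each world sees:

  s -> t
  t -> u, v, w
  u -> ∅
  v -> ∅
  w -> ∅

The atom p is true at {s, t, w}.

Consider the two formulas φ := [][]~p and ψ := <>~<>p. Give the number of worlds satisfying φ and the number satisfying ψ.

For [][]~p:
s: successors {t}; []~p there: t:F. ✗
t: successors {u, v, w}; []~p there: u:T, v:T, w:T. ✓
u: no successors, so [][]~p holds vacuously. ✓
v: no successors, so [][]~p holds vacuously. ✓
w: no successors, so [][]~p holds vacuously. ✓
— 4 worlds.
For <>~<>p:
s: successors {t}; ~<>p there: t:F. ✗
t: successors {u, v, w}; ~<>p there: u:T, v:T, w:T. ✓
u: no successors, so <>~<>p fails. ✗
v: no successors, so <>~<>p fails. ✗
w: no successors, so <>~<>p fails. ✗
— 1 world.

4 and 1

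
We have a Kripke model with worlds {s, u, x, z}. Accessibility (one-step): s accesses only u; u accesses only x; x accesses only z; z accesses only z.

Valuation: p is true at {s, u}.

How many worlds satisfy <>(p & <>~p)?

s: successors {u}; p & <>~p there: u:T. ✓
u: successors {x}; p & <>~p there: x:F. ✗
x: successors {z}; p & <>~p there: z:F. ✗
z: successors {z}; p & <>~p there: z:F. ✗
Satisfying worlds: {s}.

1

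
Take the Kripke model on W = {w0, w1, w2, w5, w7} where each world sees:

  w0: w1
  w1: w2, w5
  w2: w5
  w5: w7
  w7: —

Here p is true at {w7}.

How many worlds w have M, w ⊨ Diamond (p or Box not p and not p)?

w0: successors {w1}; p or Box not p and not p there: w1:T. ✓
w1: successors {w2, w5}; p or Box not p and not p there: w2:T, w5:F. ✓
w2: successors {w5}; p or Box not p and not p there: w5:F. ✗
w5: successors {w7}; p or Box not p and not p there: w7:T. ✓
w7: no successors, so Diamond (p or Box not p and not p) fails. ✗
Satisfying worlds: {w0, w1, w5}.

3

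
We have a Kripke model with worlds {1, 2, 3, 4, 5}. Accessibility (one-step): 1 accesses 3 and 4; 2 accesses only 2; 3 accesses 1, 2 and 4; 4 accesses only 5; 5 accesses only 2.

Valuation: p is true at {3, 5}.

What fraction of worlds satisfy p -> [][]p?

3/5

1: p is F, [][]p is F. ✓
2: p is F, [][]p is F. ✓
3: p is T, [][]p is F. ✗
4: p is F, [][]p is F. ✓
5: p is T, [][]p is F. ✗
That's 3 of 5 worlds, so 3/5.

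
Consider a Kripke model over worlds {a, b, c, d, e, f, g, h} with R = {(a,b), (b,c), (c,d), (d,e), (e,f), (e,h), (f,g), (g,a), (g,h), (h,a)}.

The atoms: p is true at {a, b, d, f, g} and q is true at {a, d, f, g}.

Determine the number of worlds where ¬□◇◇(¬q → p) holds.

a: □◇◇(¬q → p) is T. ✗
b: □◇◇(¬q → p) is F. ✓
c: □◇◇(¬q → p) is T. ✗
d: □◇◇(¬q → p) is T. ✗
e: □◇◇(¬q → p) is T. ✗
f: □◇◇(¬q → p) is T. ✗
g: □◇◇(¬q → p) is F. ✓
h: □◇◇(¬q → p) is F. ✓
Satisfying worlds: {b, g, h}.

3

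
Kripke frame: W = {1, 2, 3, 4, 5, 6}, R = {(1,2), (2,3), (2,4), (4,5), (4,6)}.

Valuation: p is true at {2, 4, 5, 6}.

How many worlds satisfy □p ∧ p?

3

1: □p is T, p is F. ✗
2: □p is F, p is T. ✗
3: □p is T, p is F. ✗
4: □p is T, p is T. ✓
5: □p is T, p is T. ✓
6: □p is T, p is T. ✓
Satisfying worlds: {4, 5, 6}.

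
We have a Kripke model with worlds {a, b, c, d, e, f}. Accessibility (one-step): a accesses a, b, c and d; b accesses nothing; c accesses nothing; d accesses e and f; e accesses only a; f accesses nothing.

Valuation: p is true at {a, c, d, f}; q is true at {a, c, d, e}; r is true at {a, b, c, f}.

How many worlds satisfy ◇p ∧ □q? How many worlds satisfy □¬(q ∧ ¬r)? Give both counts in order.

1 and 4

For ◇p ∧ □q:
a: ◇p is T, □q is F. ✗
b: ◇p is F, □q is T. ✗
c: ◇p is F, □q is T. ✗
d: ◇p is T, □q is F. ✗
e: ◇p is T, □q is T. ✓
f: ◇p is F, □q is T. ✗
— 1 world.
For □¬(q ∧ ¬r):
a: successors {a, b, c, d}; ¬(q ∧ ¬r) there: a:T, b:T, c:T, d:F. ✗
b: no successors, so □¬(q ∧ ¬r) holds vacuously. ✓
c: no successors, so □¬(q ∧ ¬r) holds vacuously. ✓
d: successors {e, f}; ¬(q ∧ ¬r) there: e:F, f:T. ✗
e: successors {a}; ¬(q ∧ ¬r) there: a:T. ✓
f: no successors, so □¬(q ∧ ¬r) holds vacuously. ✓
— 4 worlds.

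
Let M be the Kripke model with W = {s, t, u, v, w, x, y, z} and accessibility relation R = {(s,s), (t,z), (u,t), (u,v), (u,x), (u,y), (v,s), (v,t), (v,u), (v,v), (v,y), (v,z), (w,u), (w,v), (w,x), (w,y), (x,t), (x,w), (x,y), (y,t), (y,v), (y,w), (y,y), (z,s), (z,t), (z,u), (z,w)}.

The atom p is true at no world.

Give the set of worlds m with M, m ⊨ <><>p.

∅

s: successors {s}; <>p there: s:F. ✗
t: successors {z}; <>p there: z:F. ✗
u: successors {t, v, x, y}; <>p there: t:F, v:F, x:F, y:F. ✗
v: successors {s, t, u, v, y, z}; <>p there: s:F, t:F, u:F, v:F, y:F, z:F. ✗
w: successors {u, v, x, y}; <>p there: u:F, v:F, x:F, y:F. ✗
x: successors {t, w, y}; <>p there: t:F, w:F, y:F. ✗
y: successors {t, v, w, y}; <>p there: t:F, v:F, w:F, y:F. ✗
z: successors {s, t, u, w}; <>p there: s:F, t:F, u:F, w:F. ✗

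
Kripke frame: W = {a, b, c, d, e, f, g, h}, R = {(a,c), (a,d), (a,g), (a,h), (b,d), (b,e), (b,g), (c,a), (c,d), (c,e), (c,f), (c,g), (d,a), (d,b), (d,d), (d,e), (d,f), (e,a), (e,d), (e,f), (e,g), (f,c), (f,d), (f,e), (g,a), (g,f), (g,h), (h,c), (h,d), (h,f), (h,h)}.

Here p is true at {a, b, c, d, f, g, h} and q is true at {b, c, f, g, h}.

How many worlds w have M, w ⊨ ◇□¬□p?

a: successors {c, d, g, h}; □¬□p there: c:F, d:F, g:F, h:F. ✗
b: successors {d, e, g}; □¬□p there: d:F, e:F, g:F. ✗
c: successors {a, d, e, f, g}; □¬□p there: a:F, d:F, e:F, f:F, g:F. ✗
d: successors {a, b, d, e, f}; □¬□p there: a:F, b:F, d:F, e:F, f:F. ✗
e: successors {a, d, f, g}; □¬□p there: a:F, d:F, f:F, g:F. ✗
f: successors {c, d, e}; □¬□p there: c:F, d:F, e:F. ✗
g: successors {a, f, h}; □¬□p there: a:F, f:F, h:F. ✗
h: successors {c, d, f, h}; □¬□p there: c:F, d:F, f:F, h:F. ✗
Satisfying worlds: ∅.

0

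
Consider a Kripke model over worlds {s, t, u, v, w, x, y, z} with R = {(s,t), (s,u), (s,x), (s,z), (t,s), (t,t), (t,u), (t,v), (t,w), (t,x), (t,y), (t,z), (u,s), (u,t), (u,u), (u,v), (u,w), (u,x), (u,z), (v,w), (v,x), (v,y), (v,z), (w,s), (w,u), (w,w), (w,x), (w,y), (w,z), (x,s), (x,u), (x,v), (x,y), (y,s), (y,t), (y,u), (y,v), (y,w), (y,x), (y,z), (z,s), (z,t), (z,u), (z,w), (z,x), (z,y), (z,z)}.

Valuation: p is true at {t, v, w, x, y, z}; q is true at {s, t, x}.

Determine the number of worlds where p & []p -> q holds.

7

s: p & []p is F, q is T. ✓
t: p & []p is F, q is T. ✓
u: p & []p is F, q is F. ✓
v: p & []p is T, q is F. ✗
w: p & []p is F, q is F. ✓
x: p & []p is F, q is T. ✓
y: p & []p is F, q is F. ✓
z: p & []p is F, q is F. ✓
Satisfying worlds: {s, t, u, w, x, y, z}.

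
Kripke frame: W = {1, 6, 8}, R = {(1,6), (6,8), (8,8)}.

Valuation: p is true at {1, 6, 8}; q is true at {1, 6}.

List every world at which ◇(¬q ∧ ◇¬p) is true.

∅

1: successors {6}; ¬q ∧ ◇¬p there: 6:F. ✗
6: successors {8}; ¬q ∧ ◇¬p there: 8:F. ✗
8: successors {8}; ¬q ∧ ◇¬p there: 8:F. ✗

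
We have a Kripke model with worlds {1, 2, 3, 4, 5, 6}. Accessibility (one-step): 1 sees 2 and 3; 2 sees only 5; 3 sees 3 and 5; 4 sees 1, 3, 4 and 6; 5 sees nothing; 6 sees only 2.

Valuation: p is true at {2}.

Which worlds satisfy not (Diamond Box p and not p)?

1: Diamond Box p and not p is F. ✓
2: Diamond Box p and not p is F. ✓
3: Diamond Box p and not p is T. ✗
4: Diamond Box p and not p is T. ✗
5: Diamond Box p and not p is F. ✓
6: Diamond Box p and not p is F. ✓

{1, 2, 5, 6}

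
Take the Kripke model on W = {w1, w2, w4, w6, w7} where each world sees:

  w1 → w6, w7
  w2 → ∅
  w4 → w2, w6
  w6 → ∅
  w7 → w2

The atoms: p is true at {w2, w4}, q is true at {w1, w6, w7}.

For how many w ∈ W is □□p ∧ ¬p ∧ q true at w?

3

w1: □□p is T, ¬p ∧ q is T. ✓
w2: □□p is T, ¬p ∧ q is F. ✗
w4: □□p is T, ¬p ∧ q is F. ✗
w6: □□p is T, ¬p ∧ q is T. ✓
w7: □□p is T, ¬p ∧ q is T. ✓
Satisfying worlds: {w1, w6, w7}.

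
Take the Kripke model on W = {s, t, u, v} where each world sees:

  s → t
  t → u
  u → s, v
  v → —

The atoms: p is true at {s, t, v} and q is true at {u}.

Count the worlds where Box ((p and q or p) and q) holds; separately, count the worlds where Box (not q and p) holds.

1 and 3

For Box ((p and q or p) and q):
s: successors {t}; (p and q or p) and q there: t:F. ✗
t: successors {u}; (p and q or p) and q there: u:F. ✗
u: successors {s, v}; (p and q or p) and q there: s:F, v:F. ✗
v: no successors, so Box ((p and q or p) and q) holds vacuously. ✓
— 1 world.
For Box (not q and p):
s: successors {t}; not q and p there: t:T. ✓
t: successors {u}; not q and p there: u:F. ✗
u: successors {s, v}; not q and p there: s:T, v:T. ✓
v: no successors, so Box (not q and p) holds vacuously. ✓
— 3 worlds.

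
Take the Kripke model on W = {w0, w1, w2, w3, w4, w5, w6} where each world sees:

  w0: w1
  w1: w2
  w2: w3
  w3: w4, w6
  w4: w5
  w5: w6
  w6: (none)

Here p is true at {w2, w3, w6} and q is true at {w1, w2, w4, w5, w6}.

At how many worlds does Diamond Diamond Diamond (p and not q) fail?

6

w0: successors {w1}; Diamond Diamond (p and not q) there: w1:T. ✓
w1: successors {w2}; Diamond Diamond (p and not q) there: w2:F. ✗
w2: successors {w3}; Diamond Diamond (p and not q) there: w3:F. ✗
w3: successors {w4, w6}; Diamond Diamond (p and not q) there: w4:F, w6:F. ✗
w4: successors {w5}; Diamond Diamond (p and not q) there: w5:F. ✗
w5: successors {w6}; Diamond Diamond (p and not q) there: w6:F. ✗
w6: no successors, so Diamond Diamond Diamond (p and not q) fails. ✗
Satisfying worlds: {w0}.
So Diamond Diamond Diamond (p and not q) fails at the other 6 worlds.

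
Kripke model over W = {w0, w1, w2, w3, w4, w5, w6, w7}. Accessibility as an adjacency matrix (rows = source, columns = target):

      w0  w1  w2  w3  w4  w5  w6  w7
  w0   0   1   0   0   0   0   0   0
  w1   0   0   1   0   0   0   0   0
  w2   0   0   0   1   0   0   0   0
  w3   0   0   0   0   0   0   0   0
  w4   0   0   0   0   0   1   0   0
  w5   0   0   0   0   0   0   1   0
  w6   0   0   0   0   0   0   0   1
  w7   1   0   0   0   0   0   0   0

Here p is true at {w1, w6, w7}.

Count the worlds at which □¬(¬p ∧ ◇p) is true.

w0: successors {w1}; ¬(¬p ∧ ◇p) there: w1:T. ✓
w1: successors {w2}; ¬(¬p ∧ ◇p) there: w2:T. ✓
w2: successors {w3}; ¬(¬p ∧ ◇p) there: w3:T. ✓
w3: no successors, so □¬(¬p ∧ ◇p) holds vacuously. ✓
w4: successors {w5}; ¬(¬p ∧ ◇p) there: w5:F. ✗
w5: successors {w6}; ¬(¬p ∧ ◇p) there: w6:T. ✓
w6: successors {w7}; ¬(¬p ∧ ◇p) there: w7:T. ✓
w7: successors {w0}; ¬(¬p ∧ ◇p) there: w0:F. ✗
Satisfying worlds: {w0, w1, w2, w3, w5, w6}.

6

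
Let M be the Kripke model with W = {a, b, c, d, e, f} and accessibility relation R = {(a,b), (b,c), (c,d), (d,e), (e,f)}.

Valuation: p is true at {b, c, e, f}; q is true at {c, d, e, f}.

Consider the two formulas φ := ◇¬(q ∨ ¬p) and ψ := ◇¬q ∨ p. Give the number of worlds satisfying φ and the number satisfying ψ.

For ◇¬(q ∨ ¬p):
a: successors {b}; ¬(q ∨ ¬p) there: b:T. ✓
b: successors {c}; ¬(q ∨ ¬p) there: c:F. ✗
c: successors {d}; ¬(q ∨ ¬p) there: d:F. ✗
d: successors {e}; ¬(q ∨ ¬p) there: e:F. ✗
e: successors {f}; ¬(q ∨ ¬p) there: f:F. ✗
f: no successors, so ◇¬(q ∨ ¬p) fails. ✗
— 1 world.
For ◇¬q ∨ p:
a: ◇¬q is T, p is F. ✓
b: ◇¬q is F, p is T. ✓
c: ◇¬q is F, p is T. ✓
d: ◇¬q is F, p is F. ✗
e: ◇¬q is F, p is T. ✓
f: ◇¬q is F, p is T. ✓
— 5 worlds.

1 and 5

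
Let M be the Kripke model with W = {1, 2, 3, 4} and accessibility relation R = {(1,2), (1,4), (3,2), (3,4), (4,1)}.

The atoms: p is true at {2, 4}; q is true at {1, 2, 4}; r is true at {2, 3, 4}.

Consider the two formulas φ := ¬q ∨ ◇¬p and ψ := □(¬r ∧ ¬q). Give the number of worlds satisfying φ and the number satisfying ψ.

For ¬q ∨ ◇¬p:
1: ¬q is F, ◇¬p is F. ✗
2: ¬q is F, ◇¬p is F. ✗
3: ¬q is T, ◇¬p is F. ✓
4: ¬q is F, ◇¬p is T. ✓
— 2 worlds.
For □(¬r ∧ ¬q):
1: successors {2, 4}; ¬r ∧ ¬q there: 2:F, 4:F. ✗
2: no successors, so □(¬r ∧ ¬q) holds vacuously. ✓
3: successors {2, 4}; ¬r ∧ ¬q there: 2:F, 4:F. ✗
4: successors {1}; ¬r ∧ ¬q there: 1:F. ✗
— 1 world.

2 and 1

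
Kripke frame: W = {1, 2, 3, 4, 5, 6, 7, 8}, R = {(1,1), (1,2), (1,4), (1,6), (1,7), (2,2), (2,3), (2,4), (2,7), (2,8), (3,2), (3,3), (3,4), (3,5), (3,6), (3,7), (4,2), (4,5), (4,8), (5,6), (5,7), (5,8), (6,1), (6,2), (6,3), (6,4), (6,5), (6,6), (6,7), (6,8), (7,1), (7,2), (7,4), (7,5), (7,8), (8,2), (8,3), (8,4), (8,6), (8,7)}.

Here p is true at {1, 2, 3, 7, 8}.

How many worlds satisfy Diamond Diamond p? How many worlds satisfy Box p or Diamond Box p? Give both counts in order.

For Diamond Diamond p:
1: successors {1, 2, 4, 6, 7}; Diamond p there: 1:T, 2:T, 4:T, 6:T, 7:T. ✓
2: successors {2, 3, 4, 7, 8}; Diamond p there: 2:T, 3:T, 4:T, 7:T, 8:T. ✓
3: successors {2, 3, 4, 5, 6, 7}; Diamond p there: 2:T, 3:T, 4:T, 5:T, 6:T, 7:T. ✓
4: successors {2, 5, 8}; Diamond p there: 2:T, 5:T, 8:T. ✓
5: successors {6, 7, 8}; Diamond p there: 6:T, 7:T, 8:T. ✓
6: successors {1, 2, 3, 4, 5, 6, 7, 8}; Diamond p there: 1:T, 2:T, 3:T, 4:T, 5:T, 6:T, 7:T, 8:T. ✓
7: successors {1, 2, 4, 5, 8}; Diamond p there: 1:T, 2:T, 4:T, 5:T, 8:T. ✓
8: successors {2, 3, 4, 6, 7}; Diamond p there: 2:T, 3:T, 4:T, 6:T, 7:T. ✓
— 8 worlds.
For Box p or Diamond Box p:
1: Box p is F, Diamond Box p is F. ✗
2: Box p is F, Diamond Box p is F. ✗
3: Box p is F, Diamond Box p is F. ✗
4: Box p is F, Diamond Box p is F. ✗
5: Box p is F, Diamond Box p is F. ✗
6: Box p is F, Diamond Box p is F. ✗
7: Box p is F, Diamond Box p is F. ✗
8: Box p is F, Diamond Box p is F. ✗
— 0 worlds.

8 and 0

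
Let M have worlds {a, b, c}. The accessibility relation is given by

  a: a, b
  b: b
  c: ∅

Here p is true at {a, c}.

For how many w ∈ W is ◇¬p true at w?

2

a: successors {a, b}; ¬p there: a:F, b:T. ✓
b: successors {b}; ¬p there: b:T. ✓
c: no successors, so ◇¬p fails. ✗
Satisfying worlds: {a, b}.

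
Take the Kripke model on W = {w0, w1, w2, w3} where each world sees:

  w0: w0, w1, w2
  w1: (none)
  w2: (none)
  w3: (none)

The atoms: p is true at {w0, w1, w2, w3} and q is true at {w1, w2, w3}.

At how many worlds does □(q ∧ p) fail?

1

w0: successors {w0, w1, w2}; q ∧ p there: w0:F, w1:T, w2:T. ✗
w1: no successors, so □(q ∧ p) holds vacuously. ✓
w2: no successors, so □(q ∧ p) holds vacuously. ✓
w3: no successors, so □(q ∧ p) holds vacuously. ✓
Satisfying worlds: {w1, w2, w3}.
So □(q ∧ p) fails at the other 1 world.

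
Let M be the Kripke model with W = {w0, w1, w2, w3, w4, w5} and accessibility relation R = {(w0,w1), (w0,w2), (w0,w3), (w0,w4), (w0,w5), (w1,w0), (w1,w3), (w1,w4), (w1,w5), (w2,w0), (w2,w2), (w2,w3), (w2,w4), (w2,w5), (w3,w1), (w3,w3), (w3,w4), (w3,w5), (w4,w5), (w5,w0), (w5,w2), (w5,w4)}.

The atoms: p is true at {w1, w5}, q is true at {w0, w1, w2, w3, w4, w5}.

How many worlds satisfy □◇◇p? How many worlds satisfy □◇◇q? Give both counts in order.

1 and 6

For □◇◇p:
w0: successors {w1, w2, w3, w4, w5}; ◇◇p there: w1:T, w2:T, w3:T, w4:F, w5:T. ✗
w1: successors {w0, w3, w4, w5}; ◇◇p there: w0:T, w3:T, w4:F, w5:T. ✗
w2: successors {w0, w2, w3, w4, w5}; ◇◇p there: w0:T, w2:T, w3:T, w4:F, w5:T. ✗
w3: successors {w1, w3, w4, w5}; ◇◇p there: w1:T, w3:T, w4:F, w5:T. ✗
w4: successors {w5}; ◇◇p there: w5:T. ✓
w5: successors {w0, w2, w4}; ◇◇p there: w0:T, w2:T, w4:F. ✗
— 1 world.
For □◇◇q:
w0: successors {w1, w2, w3, w4, w5}; ◇◇q there: w1:T, w2:T, w3:T, w4:T, w5:T. ✓
w1: successors {w0, w3, w4, w5}; ◇◇q there: w0:T, w3:T, w4:T, w5:T. ✓
w2: successors {w0, w2, w3, w4, w5}; ◇◇q there: w0:T, w2:T, w3:T, w4:T, w5:T. ✓
w3: successors {w1, w3, w4, w5}; ◇◇q there: w1:T, w3:T, w4:T, w5:T. ✓
w4: successors {w5}; ◇◇q there: w5:T. ✓
w5: successors {w0, w2, w4}; ◇◇q there: w0:T, w2:T, w4:T. ✓
— 6 worlds.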